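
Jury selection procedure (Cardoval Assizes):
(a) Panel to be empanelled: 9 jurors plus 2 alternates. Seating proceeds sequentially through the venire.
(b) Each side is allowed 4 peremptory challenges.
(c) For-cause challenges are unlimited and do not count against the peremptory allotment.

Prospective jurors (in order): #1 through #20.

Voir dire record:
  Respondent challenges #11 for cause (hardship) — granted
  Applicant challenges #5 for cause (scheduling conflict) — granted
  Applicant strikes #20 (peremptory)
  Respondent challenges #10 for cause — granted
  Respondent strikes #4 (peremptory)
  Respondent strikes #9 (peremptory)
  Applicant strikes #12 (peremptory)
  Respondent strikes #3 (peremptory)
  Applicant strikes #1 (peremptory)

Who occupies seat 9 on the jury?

17

Removed: #1, #3, #4, #5, #9, #10, #11, #12, #20.
Seating in order: seats 1–9 → #2, #6, #7, #8, #13, #14, #15, #16, #17; alternates → #18, #19.
So seat 9 is #17.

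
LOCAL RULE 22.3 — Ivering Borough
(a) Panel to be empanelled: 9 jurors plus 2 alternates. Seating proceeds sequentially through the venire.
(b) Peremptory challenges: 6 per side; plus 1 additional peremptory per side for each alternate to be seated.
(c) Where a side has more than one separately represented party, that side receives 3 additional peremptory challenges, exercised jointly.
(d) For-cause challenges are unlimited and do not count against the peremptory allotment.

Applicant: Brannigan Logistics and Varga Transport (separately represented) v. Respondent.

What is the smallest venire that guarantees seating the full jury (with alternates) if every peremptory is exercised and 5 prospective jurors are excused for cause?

Seats to fill: 9 + 2 alternates = 11.
Peremptories — Applicant: 6 + 1×2 + 3 = 11; Respondent: 6 + 1×2 = 8; total 19.
For-cause removals: 5.
Minimum venire: 11 + 19 + 5 = 35.

35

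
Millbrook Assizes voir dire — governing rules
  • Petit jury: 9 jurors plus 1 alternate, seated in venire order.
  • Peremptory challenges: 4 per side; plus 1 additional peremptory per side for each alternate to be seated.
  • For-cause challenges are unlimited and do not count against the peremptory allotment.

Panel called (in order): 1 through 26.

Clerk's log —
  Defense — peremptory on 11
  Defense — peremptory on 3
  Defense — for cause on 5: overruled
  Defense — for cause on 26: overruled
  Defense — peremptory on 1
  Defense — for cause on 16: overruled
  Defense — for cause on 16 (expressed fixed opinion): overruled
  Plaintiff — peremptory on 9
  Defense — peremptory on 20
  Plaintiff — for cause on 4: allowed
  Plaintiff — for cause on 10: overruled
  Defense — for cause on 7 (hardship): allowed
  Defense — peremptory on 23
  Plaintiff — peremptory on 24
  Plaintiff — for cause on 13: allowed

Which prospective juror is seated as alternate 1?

17

Removed: #1, #3, #4, #7, #9, #11, #13, #20, #23, #24. (#5, #10, #16, #26 stay — for-cause denied.)
Filling seats in venire order through position 10: #2, #5, #6, #8, #10, #12, #14, #15, #16, #17.
So alternate 1 is #17.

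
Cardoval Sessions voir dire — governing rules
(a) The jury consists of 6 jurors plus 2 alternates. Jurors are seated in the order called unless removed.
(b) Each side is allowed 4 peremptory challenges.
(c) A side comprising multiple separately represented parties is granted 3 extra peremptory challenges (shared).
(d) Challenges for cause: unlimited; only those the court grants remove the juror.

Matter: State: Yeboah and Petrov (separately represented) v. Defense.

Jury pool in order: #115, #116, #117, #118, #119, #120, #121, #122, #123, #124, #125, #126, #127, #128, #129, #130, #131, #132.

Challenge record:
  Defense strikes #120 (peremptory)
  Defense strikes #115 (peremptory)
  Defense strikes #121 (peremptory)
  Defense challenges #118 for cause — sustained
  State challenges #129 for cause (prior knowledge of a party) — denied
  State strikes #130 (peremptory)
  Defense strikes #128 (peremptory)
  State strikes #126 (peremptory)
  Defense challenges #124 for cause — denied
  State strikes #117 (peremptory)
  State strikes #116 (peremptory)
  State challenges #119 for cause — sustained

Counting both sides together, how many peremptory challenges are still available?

State allotment: 4 base + 3 multi-party = 7. Defense allotment: 4.
State peremptories used: #130, #126, #117, #116 — 4 (for-cause on #129, #119 don't count).
Defense peremptories used: #120, #115, #121, #128 — 4 (for-cause on #118, #124 don't count).
Remaining: (7 − 4) + (4 − 4) = 3.

3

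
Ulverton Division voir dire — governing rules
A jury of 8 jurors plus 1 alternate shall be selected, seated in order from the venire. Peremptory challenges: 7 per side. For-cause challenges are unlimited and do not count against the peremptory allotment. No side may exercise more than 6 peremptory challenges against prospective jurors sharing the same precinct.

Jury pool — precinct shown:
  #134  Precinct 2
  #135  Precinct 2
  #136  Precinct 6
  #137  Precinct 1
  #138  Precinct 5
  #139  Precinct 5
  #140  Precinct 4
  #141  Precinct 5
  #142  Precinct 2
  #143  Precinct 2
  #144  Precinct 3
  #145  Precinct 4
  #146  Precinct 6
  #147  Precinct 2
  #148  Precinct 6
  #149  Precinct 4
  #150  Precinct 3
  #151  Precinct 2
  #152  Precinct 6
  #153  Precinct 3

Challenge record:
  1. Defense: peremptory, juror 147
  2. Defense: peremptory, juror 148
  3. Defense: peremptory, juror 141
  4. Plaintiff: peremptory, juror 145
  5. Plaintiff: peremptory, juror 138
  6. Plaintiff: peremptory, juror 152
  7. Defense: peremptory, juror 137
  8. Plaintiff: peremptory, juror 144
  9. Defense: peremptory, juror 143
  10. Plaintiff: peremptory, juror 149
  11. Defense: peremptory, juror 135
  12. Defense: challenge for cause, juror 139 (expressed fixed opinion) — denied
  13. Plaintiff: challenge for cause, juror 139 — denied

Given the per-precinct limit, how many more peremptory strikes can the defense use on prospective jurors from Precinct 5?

1

Defense peremptories so far: #147, #148, #141, #137, #143, #135 — 6 of 7 used, 1 left overall.
Against Precinct 5: #141 — 1 used; per-precinct cap 6 leaves 5.
Binding limit: min(1, 5) = 1.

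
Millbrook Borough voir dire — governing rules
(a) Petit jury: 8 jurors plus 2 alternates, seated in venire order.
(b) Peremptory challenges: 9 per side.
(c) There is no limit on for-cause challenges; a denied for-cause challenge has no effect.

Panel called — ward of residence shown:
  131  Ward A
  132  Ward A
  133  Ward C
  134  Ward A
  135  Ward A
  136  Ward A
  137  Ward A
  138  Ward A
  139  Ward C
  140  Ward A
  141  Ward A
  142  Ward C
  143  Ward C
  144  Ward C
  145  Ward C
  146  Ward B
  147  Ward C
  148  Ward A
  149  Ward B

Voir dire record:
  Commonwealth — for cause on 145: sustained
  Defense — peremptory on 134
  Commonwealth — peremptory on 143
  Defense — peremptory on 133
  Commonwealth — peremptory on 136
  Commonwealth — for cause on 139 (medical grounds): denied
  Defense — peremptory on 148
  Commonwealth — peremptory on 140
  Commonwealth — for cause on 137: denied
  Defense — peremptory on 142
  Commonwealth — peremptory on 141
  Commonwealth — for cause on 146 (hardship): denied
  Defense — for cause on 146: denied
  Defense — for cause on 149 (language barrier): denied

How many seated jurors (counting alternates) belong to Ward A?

5

Removed: #133, #134, #136, #140, #141, #142, #143, #145, #148.
Seated (10 incl. alternates): #131, #132, #135, #137, #138, #139, #144, #146, #147, #149.
Of those, in Ward A: #131, #132, #135, #137, #138 → 5.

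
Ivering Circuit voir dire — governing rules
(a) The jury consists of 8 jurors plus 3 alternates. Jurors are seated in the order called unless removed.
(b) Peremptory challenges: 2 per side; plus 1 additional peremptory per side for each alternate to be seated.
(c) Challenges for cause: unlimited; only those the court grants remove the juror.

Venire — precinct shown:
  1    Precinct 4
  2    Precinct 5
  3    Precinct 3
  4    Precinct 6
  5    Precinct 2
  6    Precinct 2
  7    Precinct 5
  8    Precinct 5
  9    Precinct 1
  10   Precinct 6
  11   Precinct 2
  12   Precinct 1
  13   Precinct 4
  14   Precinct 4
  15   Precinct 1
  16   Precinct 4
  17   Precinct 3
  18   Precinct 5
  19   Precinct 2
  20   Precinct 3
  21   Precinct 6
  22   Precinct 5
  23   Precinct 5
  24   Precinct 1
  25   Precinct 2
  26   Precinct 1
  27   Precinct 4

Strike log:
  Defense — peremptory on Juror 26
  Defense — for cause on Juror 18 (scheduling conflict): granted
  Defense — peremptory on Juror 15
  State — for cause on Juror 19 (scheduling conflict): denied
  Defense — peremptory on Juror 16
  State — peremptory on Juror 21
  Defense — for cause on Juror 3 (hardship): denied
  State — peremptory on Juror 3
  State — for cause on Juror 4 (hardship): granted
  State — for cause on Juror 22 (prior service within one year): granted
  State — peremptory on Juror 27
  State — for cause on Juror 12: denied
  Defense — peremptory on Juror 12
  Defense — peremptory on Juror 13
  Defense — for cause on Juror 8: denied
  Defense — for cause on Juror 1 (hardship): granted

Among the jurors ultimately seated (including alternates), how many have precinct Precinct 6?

Removed: #1, #3, #4, #12, #13, #15, #16, #18, #21, #22, #26, #27.
Seated (11 incl. alternates): #2, #5, #6, #7, #8, #9, #10, #11, #14, #17, #19.
Of those, in Precinct 6: #10 → 1.

1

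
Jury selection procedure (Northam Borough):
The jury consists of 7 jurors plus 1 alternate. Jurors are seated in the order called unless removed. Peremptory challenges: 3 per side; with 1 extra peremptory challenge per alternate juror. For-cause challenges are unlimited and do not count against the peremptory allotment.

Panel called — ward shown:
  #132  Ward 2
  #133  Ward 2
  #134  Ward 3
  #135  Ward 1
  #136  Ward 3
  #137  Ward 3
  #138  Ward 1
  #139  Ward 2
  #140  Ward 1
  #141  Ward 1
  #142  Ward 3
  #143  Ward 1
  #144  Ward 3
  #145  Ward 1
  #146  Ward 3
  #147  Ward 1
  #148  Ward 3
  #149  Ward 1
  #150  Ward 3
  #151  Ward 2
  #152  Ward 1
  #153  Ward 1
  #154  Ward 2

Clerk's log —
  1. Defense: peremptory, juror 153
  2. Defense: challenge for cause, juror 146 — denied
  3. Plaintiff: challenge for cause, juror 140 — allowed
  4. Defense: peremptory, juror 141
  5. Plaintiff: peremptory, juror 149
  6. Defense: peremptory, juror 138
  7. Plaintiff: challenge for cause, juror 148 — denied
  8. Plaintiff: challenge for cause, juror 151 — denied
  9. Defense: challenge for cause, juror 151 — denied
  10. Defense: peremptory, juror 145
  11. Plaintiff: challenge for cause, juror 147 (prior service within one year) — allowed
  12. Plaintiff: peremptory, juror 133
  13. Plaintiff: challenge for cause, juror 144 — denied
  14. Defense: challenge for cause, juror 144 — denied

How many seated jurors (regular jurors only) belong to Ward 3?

Removed: #133, #138, #140, #141, #145, #147, #149, #153.
Seated jurors 1–7: #132, #134, #135, #136, #137, #139, #142 (alternates #143 not counted).
Of those, in Ward 3: #134, #136, #137, #142 → 4.

4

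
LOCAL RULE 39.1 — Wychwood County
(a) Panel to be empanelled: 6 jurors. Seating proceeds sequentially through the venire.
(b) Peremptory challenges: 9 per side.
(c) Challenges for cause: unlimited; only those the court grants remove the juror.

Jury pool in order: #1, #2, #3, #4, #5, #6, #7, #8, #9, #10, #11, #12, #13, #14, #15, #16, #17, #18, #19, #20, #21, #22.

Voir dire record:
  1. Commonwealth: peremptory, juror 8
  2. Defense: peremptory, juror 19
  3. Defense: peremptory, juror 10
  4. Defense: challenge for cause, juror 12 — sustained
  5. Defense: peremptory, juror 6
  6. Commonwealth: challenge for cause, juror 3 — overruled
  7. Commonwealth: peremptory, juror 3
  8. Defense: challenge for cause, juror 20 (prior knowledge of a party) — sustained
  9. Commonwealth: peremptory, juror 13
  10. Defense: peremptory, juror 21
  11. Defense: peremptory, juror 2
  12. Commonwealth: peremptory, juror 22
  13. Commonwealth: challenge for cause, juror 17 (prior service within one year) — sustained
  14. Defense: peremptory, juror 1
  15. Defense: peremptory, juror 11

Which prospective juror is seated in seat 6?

15

Removed: #1, #2, #3, #6, #8, #10, #11, #12, #13, #17, #19, #20, #21, #22.
Seating in order: seats 1–6 → #4, #5, #7, #9, #14, #15.
So seat 6 is #15.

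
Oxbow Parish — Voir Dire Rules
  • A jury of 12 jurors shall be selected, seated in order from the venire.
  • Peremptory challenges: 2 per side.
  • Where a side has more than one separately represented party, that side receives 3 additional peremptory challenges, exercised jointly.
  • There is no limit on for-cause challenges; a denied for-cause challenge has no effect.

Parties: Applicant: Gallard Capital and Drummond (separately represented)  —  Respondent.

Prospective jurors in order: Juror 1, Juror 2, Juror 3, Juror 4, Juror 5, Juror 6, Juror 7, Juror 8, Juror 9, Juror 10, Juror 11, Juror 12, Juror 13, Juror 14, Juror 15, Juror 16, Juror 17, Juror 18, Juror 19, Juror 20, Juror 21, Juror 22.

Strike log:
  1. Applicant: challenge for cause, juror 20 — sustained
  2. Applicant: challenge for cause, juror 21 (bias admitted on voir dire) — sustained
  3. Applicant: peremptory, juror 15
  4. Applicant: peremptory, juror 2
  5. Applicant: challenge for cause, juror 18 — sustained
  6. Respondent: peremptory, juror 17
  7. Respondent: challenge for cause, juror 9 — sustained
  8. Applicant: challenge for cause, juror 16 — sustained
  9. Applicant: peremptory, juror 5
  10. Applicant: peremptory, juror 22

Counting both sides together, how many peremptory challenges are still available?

Applicant allotment: 2 base + 3 multi-party = 5. Respondent allotment: 2.
Applicant peremptories used: #15, #2, #5, #22 — 4 (for-cause on #20, #21, #18, #16 don't count).
Respondent peremptories used: #17 — 1 (the for-cause on #9 doesn't count).
Remaining: (5 − 4) + (2 − 1) = 2.

2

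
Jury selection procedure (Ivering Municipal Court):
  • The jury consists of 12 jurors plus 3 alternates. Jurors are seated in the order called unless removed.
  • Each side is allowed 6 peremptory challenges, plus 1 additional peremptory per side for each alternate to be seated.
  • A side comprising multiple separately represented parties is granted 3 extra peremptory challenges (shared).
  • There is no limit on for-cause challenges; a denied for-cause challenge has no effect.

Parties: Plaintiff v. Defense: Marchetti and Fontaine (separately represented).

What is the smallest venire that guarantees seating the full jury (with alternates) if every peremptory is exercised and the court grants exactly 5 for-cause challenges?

41

Seats to fill: 12 + 3 alternates = 15.
Peremptories — Plaintiff: 6 + 1×3 = 9; Defense: 6 + 1×3 + 3 = 12; total 21.
For-cause removals: 5.
Minimum venire: 15 + 21 + 5 = 41.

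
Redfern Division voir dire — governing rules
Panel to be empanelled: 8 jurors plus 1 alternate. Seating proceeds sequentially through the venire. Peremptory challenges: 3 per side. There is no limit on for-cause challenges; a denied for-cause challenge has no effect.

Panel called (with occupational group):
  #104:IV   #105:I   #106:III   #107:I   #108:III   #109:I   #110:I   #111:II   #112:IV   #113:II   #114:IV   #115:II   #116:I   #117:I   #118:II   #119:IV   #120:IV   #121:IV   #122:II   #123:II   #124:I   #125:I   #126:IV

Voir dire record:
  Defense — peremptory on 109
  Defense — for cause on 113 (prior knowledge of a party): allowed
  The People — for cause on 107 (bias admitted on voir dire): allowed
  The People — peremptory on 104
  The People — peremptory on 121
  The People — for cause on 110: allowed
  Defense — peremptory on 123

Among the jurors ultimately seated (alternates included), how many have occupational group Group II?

Removed: #104, #107, #109, #110, #113, #121, #123.
Seated (9 incl. alternates): #105, #106, #108, #111, #112, #114, #115, #116, #117.
Of those, in Group II: #111, #115 → 2.

2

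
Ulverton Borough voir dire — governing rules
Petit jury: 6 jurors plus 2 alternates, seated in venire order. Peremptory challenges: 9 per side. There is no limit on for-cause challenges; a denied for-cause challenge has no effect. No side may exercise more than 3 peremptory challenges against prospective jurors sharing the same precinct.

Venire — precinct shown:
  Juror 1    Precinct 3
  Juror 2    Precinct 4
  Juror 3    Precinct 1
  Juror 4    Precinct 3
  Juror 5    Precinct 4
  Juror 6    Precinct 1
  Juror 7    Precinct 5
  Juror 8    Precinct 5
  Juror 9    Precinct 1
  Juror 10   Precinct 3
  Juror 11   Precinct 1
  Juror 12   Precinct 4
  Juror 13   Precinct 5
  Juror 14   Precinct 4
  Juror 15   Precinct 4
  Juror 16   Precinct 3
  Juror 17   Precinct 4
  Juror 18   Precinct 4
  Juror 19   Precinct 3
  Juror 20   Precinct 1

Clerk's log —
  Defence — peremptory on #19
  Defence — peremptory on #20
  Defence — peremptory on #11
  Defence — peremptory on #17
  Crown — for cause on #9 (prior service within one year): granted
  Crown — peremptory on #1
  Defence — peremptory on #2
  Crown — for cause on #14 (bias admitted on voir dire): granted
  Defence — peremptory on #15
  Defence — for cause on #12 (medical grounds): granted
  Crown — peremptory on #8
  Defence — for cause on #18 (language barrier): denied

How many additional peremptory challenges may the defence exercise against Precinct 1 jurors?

1

Defence peremptories so far: #19, #20, #11, #17, #2, #15 — 6 of 9 used, 3 left overall.
Against Precinct 1: #20, #11 — 2 used; per-precinct cap 3 leaves 1.
Binding limit: min(3, 1) = 1.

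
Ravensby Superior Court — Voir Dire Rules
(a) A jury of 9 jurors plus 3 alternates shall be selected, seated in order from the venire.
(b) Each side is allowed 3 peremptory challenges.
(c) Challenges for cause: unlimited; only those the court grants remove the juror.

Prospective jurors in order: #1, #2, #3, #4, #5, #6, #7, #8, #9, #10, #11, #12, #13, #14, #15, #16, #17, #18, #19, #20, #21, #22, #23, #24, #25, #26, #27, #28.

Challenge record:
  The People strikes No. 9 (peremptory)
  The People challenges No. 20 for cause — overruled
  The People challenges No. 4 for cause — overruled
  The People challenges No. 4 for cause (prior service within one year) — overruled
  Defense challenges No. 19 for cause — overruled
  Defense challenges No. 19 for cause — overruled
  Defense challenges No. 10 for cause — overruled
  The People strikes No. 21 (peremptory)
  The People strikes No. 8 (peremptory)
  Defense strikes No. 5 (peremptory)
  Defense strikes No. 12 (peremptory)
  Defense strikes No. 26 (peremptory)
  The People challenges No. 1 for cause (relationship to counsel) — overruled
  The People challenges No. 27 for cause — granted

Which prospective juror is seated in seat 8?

Removed: #5, #8, #9, #12, #21, #26, #27. (#1, #4, #10, #19, #20 stay — for-cause denied.)
Seating in order: seats 1–9 → #1, #2, #3, #4, #6, #7, #10, #11, #13; alternates → #14, #15, #16.
So seat 8 is #11.

11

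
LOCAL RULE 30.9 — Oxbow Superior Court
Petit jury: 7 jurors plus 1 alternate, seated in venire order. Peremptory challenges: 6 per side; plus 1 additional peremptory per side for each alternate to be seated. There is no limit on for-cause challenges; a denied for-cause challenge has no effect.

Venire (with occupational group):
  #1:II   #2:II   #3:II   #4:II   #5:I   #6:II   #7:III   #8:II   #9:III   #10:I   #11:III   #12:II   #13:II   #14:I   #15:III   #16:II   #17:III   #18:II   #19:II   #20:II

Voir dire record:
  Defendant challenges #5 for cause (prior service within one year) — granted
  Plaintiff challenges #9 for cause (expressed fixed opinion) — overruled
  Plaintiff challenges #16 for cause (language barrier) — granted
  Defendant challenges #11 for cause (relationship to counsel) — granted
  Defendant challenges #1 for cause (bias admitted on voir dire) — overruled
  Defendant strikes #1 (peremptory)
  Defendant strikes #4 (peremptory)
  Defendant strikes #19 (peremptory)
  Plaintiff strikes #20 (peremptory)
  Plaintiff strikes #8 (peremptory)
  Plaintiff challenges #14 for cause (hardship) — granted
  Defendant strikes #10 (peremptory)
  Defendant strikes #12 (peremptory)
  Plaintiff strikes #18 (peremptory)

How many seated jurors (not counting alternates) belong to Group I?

0

Removed: #1, #4, #5, #8, #10, #11, #12, #14, #16, #18, #19, #20.
Seated jurors 1–7: #2, #3, #6, #7, #9, #13, #15 (alternates #17 not counted).
None of those are in Group I → 0.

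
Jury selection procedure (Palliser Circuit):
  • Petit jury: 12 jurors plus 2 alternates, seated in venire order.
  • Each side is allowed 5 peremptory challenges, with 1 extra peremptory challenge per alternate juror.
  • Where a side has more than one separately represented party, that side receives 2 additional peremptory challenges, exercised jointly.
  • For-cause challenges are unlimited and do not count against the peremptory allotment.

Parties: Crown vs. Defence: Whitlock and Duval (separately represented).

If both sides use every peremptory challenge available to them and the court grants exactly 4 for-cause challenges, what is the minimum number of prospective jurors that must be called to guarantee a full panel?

34

Seats to fill: 12 + 2 alternates = 14.
Peremptories — Crown: 5 + 1×2 = 7; Defence: 5 + 1×2 + 2 = 9; total 16.
For-cause removals: 4.
Minimum venire: 14 + 16 + 4 = 34.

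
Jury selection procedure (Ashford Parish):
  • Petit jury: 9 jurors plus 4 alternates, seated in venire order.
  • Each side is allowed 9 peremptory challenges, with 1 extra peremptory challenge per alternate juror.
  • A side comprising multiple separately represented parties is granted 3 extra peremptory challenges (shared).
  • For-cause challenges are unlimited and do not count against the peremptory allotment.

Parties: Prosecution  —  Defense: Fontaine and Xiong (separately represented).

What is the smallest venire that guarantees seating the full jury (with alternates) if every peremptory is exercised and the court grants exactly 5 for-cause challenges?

47

Seats to fill: 9 + 4 alternates = 13.
Peremptories — Prosecution: 9 + 1×4 = 13; Defense: 9 + 1×4 + 3 = 16; total 29.
For-cause removals: 5.
Minimum venire: 13 + 29 + 5 = 47.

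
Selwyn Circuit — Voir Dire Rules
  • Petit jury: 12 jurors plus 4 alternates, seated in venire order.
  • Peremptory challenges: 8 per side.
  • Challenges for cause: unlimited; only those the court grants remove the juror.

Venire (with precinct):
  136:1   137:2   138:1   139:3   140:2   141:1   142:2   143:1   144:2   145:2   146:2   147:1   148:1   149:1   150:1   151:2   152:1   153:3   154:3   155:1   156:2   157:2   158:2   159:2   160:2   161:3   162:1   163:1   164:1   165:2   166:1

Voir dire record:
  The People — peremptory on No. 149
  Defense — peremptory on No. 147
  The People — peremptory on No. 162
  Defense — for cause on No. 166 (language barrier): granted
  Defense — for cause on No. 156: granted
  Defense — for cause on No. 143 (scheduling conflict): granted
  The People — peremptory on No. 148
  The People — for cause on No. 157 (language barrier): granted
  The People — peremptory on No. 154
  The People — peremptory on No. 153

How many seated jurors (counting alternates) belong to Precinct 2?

Removed: #143, #147, #148, #149, #153, #154, #156, #157, #162, #166.
Seated (16 incl. alternates): #136, #137, #138, #139, #140, #141, #142, #144, #145, #146, #150, #151, #152, #155, #158, #159.
Of those, in Precinct 2: #137, #140, #142, #144, #145, #146, #151, #158, #159 → 9.

9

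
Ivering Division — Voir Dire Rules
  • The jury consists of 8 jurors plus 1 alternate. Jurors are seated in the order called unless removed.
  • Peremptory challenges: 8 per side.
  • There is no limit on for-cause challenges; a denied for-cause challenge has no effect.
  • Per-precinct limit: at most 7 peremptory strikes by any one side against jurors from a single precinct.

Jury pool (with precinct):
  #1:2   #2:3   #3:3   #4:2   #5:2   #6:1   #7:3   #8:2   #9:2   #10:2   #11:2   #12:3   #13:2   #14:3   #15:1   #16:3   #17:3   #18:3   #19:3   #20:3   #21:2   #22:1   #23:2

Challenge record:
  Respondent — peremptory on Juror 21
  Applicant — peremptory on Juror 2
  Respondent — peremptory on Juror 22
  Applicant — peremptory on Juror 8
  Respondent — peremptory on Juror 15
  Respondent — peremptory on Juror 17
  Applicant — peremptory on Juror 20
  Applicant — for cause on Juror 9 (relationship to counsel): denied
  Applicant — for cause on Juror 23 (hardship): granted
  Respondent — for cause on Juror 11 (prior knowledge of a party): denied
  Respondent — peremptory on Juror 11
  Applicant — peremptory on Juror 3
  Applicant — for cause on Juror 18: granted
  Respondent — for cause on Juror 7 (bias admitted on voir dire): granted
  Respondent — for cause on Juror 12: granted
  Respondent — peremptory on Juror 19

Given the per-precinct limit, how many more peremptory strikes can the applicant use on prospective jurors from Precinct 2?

Applicant peremptories so far: #2, #8, #20, #3 — 4 of 8 used, 4 left overall.
Against Precinct 2: #8 — 1 used; per-precinct cap 7 leaves 6.
Binding limit: min(4, 6) = 4.

4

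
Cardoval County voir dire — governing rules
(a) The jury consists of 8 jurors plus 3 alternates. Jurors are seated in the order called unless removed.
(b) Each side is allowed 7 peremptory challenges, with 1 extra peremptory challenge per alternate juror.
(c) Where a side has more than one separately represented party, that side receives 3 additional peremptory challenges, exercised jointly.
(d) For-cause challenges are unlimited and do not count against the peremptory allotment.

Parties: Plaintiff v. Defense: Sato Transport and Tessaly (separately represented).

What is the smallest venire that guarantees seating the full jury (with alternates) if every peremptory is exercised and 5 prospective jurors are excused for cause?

Seats to fill: 8 + 3 alternates = 11.
Peremptories — Plaintiff: 7 + 1×3 = 10; Defense: 7 + 1×3 + 3 = 13; total 23.
For-cause removals: 5.
Minimum venire: 11 + 23 + 5 = 39.

39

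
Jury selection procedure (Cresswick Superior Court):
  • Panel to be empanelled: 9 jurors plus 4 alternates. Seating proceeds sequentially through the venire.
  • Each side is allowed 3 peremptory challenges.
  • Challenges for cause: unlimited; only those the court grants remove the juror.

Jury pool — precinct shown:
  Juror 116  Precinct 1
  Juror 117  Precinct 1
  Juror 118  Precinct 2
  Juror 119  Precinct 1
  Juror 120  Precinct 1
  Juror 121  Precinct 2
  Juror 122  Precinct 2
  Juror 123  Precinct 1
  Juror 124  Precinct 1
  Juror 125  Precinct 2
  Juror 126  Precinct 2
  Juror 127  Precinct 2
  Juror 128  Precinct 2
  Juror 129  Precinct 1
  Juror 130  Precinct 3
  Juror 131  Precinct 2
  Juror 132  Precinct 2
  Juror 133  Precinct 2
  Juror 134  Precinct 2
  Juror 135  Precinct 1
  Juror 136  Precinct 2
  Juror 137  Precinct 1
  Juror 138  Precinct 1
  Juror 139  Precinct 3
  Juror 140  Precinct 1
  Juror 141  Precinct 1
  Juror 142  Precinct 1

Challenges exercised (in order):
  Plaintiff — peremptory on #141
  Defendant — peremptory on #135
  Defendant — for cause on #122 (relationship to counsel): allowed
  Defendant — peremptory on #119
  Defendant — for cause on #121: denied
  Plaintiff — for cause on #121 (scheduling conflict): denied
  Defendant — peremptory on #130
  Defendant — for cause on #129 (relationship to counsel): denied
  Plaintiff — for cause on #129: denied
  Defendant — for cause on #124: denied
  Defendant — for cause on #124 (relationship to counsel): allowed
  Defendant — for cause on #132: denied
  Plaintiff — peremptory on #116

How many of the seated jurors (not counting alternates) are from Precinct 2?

6

Removed: #116, #119, #122, #124, #130, #135, #141.
Seated jurors 1–9: #117, #118, #120, #121, #123, #125, #126, #127, #128 (alternates #129, #131, #132, #133 not counted).
Of those, in Precinct 2: #118, #121, #125, #126, #127, #128 → 6.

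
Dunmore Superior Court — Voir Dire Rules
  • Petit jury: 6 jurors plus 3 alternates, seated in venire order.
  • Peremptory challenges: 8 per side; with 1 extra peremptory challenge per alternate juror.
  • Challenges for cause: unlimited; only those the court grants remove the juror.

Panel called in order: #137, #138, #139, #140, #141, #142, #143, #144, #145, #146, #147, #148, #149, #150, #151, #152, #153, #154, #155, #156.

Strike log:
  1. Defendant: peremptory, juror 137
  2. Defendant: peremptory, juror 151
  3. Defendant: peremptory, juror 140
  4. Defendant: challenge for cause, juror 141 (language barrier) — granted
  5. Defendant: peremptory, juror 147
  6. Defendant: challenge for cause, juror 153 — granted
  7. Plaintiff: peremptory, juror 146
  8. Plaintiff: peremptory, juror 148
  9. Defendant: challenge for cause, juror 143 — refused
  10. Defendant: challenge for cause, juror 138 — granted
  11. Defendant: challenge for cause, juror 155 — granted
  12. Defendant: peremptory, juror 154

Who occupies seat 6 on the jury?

Removed: #137, #138, #140, #141, #146, #147, #148, #151, #153, #154, #155. (#143 stays — for-cause denied.)
Seating in order: seats 1–6 → #139, #142, #143, #144, #145, #149; alternates → #150, #152, #156.
So seat 6 is #149.

149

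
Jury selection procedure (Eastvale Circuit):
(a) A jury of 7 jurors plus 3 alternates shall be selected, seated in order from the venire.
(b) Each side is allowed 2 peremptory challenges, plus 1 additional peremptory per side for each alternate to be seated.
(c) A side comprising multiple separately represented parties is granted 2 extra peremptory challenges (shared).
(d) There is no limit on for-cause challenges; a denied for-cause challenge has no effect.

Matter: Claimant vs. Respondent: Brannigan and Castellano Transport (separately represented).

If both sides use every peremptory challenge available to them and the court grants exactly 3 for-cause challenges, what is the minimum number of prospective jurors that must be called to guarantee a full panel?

Seats to fill: 7 + 3 alternates = 10.
Peremptories — Claimant: 2 + 1×3 = 5; Respondent: 2 + 1×3 + 2 = 7; total 12.
For-cause removals: 3.
Minimum venire: 10 + 12 + 3 = 25.

25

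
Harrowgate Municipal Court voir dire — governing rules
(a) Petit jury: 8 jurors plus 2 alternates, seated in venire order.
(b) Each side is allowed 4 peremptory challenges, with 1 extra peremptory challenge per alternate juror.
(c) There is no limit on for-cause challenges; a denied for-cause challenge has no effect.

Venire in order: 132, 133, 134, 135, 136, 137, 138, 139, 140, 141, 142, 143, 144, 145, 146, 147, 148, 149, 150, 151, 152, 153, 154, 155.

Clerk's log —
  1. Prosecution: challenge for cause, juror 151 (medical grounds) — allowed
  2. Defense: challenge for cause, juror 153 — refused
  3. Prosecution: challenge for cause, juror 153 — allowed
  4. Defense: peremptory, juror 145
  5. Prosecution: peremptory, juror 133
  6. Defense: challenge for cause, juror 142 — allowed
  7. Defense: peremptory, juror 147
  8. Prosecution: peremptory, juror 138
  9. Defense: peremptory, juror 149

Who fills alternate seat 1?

143

Removed: #133, #138, #142, #145, #147, #149, #151, #153.
Seating in order: seats 1–8 → #132, #134, #135, #136, #137, #139, #140, #141; alternates → #143, #144.
So alternate 1 is #143.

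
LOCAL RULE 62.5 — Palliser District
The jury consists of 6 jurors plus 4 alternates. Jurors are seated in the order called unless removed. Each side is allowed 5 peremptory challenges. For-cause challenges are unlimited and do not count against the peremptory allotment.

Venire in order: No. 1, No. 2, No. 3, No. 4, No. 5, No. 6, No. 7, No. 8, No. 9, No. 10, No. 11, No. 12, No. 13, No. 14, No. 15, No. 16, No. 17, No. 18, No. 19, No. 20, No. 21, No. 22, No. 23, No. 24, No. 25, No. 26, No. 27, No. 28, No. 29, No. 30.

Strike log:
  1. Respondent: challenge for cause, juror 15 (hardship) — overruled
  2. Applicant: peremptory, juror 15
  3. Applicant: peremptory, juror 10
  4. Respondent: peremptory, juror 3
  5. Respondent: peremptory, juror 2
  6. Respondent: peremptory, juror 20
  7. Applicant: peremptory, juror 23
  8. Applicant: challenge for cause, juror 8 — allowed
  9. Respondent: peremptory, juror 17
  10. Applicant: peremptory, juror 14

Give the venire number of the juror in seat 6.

Removed: #2, #3, #8, #10, #14, #15, #17, #20, #23.
Seating in order: seats 1–6 → #1, #4, #5, #6, #7, #9; alternates → #11, #12, #13, #16.
So seat 6 is #9.

9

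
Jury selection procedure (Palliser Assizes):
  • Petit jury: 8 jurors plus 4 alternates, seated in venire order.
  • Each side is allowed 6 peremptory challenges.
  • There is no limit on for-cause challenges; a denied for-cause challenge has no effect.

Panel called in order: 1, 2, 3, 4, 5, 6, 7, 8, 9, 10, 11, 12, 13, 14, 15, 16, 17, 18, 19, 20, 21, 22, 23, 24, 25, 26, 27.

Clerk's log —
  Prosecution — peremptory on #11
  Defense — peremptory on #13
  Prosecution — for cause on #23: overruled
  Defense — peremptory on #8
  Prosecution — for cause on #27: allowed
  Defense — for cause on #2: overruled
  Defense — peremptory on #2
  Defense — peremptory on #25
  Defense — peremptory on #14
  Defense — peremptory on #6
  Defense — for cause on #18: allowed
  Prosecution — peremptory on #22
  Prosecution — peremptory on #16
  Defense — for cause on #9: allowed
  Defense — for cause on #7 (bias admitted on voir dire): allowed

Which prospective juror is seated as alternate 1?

Removed: #2, #6, #7, #8, #9, #11, #13, #14, #16, #18, #22, #25, #27. (#23 stays — for-cause denied.)
Seating in order: seats 1–8 → #1, #3, #4, #5, #10, #12, #15, #17; alternates → #19, #20, #21, #23.
So alternate 1 is #19.

19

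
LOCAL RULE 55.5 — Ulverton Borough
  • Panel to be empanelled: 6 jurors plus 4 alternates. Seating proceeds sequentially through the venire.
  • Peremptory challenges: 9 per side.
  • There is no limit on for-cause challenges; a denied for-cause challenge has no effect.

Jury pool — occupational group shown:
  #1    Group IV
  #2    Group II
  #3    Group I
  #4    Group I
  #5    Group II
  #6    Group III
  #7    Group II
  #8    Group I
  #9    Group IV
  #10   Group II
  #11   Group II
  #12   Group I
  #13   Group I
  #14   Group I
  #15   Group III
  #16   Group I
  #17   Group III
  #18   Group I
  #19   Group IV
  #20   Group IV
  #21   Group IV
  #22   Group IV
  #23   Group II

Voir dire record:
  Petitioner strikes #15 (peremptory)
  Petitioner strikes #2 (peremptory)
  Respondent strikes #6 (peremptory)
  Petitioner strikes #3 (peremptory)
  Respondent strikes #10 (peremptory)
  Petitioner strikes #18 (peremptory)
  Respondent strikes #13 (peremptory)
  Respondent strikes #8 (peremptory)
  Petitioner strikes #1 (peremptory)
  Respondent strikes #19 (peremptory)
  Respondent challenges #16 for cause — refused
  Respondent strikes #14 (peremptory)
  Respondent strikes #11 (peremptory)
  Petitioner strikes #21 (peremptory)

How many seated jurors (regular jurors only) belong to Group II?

2

Removed: #1, #2, #3, #6, #8, #10, #11, #13, #14, #15, #18, #19, #21.
Seated jurors 1–6: #4, #5, #7, #9, #12, #16 (alternates #17, #20, #22, #23 not counted).
Of those, in Group II: #5, #7 → 2.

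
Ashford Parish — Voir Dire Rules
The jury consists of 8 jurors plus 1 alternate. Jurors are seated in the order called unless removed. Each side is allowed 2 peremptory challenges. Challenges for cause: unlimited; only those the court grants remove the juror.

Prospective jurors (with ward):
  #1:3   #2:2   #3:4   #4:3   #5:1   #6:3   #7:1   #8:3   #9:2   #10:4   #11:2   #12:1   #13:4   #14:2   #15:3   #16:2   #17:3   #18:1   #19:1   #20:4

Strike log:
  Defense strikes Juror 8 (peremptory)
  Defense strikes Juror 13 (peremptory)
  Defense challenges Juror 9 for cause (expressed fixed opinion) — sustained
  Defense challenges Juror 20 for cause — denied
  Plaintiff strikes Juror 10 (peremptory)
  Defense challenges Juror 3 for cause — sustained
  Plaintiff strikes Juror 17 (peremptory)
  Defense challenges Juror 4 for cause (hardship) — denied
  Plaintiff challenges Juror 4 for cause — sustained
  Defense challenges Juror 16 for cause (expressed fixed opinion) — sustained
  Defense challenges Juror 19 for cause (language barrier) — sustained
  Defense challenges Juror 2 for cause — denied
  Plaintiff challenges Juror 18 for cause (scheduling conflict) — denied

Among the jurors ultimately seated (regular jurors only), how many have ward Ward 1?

Removed: #3, #4, #8, #9, #10, #13, #16, #17, #19.
Seated jurors 1–8: #1, #2, #5, #6, #7, #11, #12, #14 (alternates #15 not counted).
Of those, in Ward 1: #5, #7, #12 → 3.

3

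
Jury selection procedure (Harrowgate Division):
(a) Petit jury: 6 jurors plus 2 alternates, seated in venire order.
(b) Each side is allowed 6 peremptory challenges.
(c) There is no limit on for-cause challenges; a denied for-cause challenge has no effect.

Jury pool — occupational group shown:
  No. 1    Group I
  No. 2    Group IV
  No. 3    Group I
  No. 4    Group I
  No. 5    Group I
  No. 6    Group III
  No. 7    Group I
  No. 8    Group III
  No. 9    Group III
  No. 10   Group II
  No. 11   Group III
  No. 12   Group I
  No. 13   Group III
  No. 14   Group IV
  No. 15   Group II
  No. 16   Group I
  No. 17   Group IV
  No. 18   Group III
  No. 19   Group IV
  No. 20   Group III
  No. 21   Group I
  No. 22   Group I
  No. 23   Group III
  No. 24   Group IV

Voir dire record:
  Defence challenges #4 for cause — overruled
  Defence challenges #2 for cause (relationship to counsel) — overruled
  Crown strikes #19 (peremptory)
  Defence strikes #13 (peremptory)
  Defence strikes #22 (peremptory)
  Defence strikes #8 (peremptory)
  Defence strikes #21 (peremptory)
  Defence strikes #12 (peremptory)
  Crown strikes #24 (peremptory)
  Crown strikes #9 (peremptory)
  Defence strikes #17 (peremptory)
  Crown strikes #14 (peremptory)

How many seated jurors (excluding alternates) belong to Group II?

0

Removed: #8, #9, #12, #13, #14, #17, #19, #21, #22, #24.
Seated jurors 1–6: #1, #2, #3, #4, #5, #6 (alternates #7, #10 not counted).
None of those are in Group II → 0.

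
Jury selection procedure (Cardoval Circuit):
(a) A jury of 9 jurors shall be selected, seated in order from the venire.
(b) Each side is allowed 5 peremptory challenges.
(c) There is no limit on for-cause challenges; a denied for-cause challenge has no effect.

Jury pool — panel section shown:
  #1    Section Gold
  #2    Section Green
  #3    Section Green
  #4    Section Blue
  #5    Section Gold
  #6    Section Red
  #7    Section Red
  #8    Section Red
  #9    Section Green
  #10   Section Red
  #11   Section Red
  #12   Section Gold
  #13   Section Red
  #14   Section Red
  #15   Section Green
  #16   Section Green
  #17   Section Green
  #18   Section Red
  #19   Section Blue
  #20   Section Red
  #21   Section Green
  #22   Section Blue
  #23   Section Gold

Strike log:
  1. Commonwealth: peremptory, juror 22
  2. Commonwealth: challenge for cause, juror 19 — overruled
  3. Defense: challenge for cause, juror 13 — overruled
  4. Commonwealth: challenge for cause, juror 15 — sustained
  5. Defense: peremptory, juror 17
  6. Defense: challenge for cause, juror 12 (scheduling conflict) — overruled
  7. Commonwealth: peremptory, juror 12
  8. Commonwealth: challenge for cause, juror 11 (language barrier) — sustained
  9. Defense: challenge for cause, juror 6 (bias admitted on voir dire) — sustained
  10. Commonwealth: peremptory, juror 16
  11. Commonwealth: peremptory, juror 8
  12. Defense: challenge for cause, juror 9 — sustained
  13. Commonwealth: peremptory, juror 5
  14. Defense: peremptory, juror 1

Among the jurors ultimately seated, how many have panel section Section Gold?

0

Removed: #1, #5, #6, #8, #9, #11, #12, #15, #16, #17, #22.
Seated jurors 1–9: #2, #3, #4, #7, #10, #13, #14, #18, #19.
None of those are in Section Gold → 0.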